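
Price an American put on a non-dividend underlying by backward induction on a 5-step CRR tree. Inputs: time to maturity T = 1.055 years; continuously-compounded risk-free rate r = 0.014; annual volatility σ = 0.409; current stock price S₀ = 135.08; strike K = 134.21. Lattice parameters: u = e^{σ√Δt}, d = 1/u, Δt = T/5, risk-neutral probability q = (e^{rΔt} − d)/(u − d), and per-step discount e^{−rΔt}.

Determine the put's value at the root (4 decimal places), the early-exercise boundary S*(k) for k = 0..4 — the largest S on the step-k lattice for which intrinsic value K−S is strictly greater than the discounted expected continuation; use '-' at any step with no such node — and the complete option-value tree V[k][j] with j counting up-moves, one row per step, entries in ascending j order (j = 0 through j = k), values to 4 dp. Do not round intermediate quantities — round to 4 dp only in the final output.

params: Δt=0.21100 u=1.20668 d=0.82872 q=0.46100 e^(-rΔt)=0.99705
t_5 payoffs: 81.4105 57.3298 22.2665 0.0000 0.0000 0.0000
t_4: node(4,0) S=63.7121 payoff=70.4979 vs cont=70.1020 → 70.4979 [stop]  node(4,1) S=92.7698 payoff=41.4402 vs cont=41.0443 → 41.4402 [stop]  node(4,2) S=135.0800 payoff=0.0000 vs cont=11.9663 → 11.9663 [wait]  node(4,3) S=196.6869 payoff=0.0000 vs cont=0.0000 → 0.0000 [wait]  node(4,4) S=286.3914 payoff=0.0000 vs cont=0.0000 → 0.0000 [wait]  ⇒ S*(4)=92.7698
t_3: node(3,0) S=76.8802 payoff=57.3298 vs cont=56.9340 → 57.3298 [stop]  node(3,1) S=111.9435 payoff=22.2665 vs cont=27.7707 → 27.7707 [wait]  node(3,2) S=162.9984 payoff=0.0000 vs cont=6.4309 → 6.4309 [wait]  node(3,3) S=237.3383 payoff=0.0000 vs cont=0.0000 → 0.0000 [wait]  ⇒ S*(3)=76.8802
t_2: node(2,0) S=92.7698 payoff=41.4402 vs cont=43.5743 → 43.5743 [wait]  node(2,1) S=135.0800 payoff=0.0000 vs cont=17.8802 → 17.8802 [wait]  node(2,2) S=196.6869 payoff=0.0000 vs cont=3.4560 → 3.4560 [wait]  ⇒ S*(2)=-
t_1: node(1,0) S=111.9435 payoff=22.2665 vs cont=31.6358 → 31.6358 [wait]  node(1,1) S=162.9984 payoff=0.0000 vs cont=11.1976 → 11.1976 [wait]  ⇒ S*(1)=-
t_0: node(0,0) S=135.0800 payoff=0.0000 vs cont=22.1483 → 22.1483 [wait]  ⇒ S*(0)=-

price = 22.1483
boundary = - - - 76.8802 92.7698
tree:
22.1483
31.6358 11.1976
43.5743 17.8802 3.4560
57.3298 27.7707 6.4309 0.0000
70.4979 41.4402 11.9663 0.0000 0.0000
81.4105 57.3298 22.2665 0.0000 0.0000 0.0000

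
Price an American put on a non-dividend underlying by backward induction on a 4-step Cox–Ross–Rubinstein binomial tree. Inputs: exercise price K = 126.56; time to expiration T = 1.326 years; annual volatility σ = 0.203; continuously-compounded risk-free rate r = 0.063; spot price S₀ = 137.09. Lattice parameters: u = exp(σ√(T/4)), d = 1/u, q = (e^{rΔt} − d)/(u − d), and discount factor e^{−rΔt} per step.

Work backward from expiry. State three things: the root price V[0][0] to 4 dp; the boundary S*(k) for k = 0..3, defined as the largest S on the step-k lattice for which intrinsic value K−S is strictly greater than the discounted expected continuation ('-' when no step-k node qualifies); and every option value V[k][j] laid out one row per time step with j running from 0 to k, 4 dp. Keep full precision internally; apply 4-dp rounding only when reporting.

price = 4.9139
boundary = - - 108.5140 96.5441
tree:
4.9139
9.5936 1.4351
18.0460 3.3373 0.0000
30.0159 7.7604 0.0000 0.0000
40.6655 18.0460 0.0000 0.0000 0.0000

params: Δt=0.33150 u=1.12398 d=0.88969 q=0.56089 e^(-rΔt)=0.97933
t_4 payoffs: 40.6655 18.0460 0.0000 0.0000 0.0000
t_3: node(3,0) S=96.5441 payoff=30.0159 vs cont=27.4002 → 30.0159 [stop]  node(3,1) S=121.9679 payoff=4.5921 vs cont=7.7604 → 7.7604 [wait]  node(3,2) S=154.0869 payoff=0.0000 vs cont=0.0000 → 0.0000 [wait]  node(3,3) S=194.6641 payoff=0.0000 vs cont=0.0000 → 0.0000 [wait]  ⇒ S*(3)=96.5441
t_2: node(2,0) S=108.5140 payoff=18.0460 vs cont=17.1707 → 18.0460 [stop]  node(2,1) S=137.0900 payoff=0.0000 vs cont=3.3373 → 3.3373 [wait]  node(2,2) S=173.1912 payoff=0.0000 vs cont=0.0000 → 0.0000 [wait]  ⇒ S*(2)=108.5140
t_1: node(1,0) S=121.9679 payoff=4.5921 vs cont=9.5936 → 9.5936 [wait]  node(1,1) S=154.0869 payoff=0.0000 vs cont=1.4351 → 1.4351 [wait]  ⇒ S*(1)=-
t_0: node(0,0) S=137.0900 payoff=0.0000 vs cont=4.9139 → 4.9139 [wait]  ⇒ S*(0)=-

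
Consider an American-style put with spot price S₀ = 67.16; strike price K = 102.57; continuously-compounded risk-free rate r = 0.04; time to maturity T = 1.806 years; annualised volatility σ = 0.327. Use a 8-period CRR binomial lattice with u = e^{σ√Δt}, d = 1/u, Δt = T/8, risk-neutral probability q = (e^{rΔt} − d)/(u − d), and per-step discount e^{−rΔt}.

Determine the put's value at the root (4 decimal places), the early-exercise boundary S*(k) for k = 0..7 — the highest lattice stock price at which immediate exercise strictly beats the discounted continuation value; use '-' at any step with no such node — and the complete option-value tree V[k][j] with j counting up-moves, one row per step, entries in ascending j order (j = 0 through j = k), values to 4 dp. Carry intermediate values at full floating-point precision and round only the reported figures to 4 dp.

price = 35.8628
boundary = - 57.4957 49.2221 57.4957 67.1600 57.4957 67.1600 78.4488
tree:
35.8628
45.0743 26.9507
53.3479 35.4698 18.5935
60.4310 45.0743 26.1418 11.0909
66.4948 53.3479 35.4100 16.9910 5.1627
71.6860 60.4310 45.0743 25.1101 8.8654 1.4092
76.1302 66.4948 53.3479 35.4100 14.8676 2.7899 0.0000
79.9349 71.6860 60.4310 45.0743 24.1212 5.5233 0.0000 0.0000
83.1921 76.1302 66.4948 53.3479 35.4100 10.9349 0.0000 0.0000 0.0000

Δt=0.22575  u=1.16809  d=0.85610  q=0.49031  discount=0.99101
step 8 (expiry): payoffs max(K−S,0) = 83.1921 76.1302 66.4948 53.3479 35.4100 10.9349 0.0000 0.0000 0.0000
step 7: (k=7,j=0): S=22.6351, (K−S)⁺=79.9349, hold=79.0129 ⇒ V=79.9349 exercise | (k=7,j=1): S=30.8840, (K−S)⁺=71.6860, hold=70.7640 ⇒ V=71.6860 exercise | (k=7,j=2): S=42.1390, (K−S)⁺=60.4310, hold=59.5090 ⇒ V=60.4310 exercise | (k=7,j=3): S=57.4957, (K−S)⁺=45.0743, hold=44.1523 ⇒ V=45.0743 exercise | (k=7,j=4): S=78.4488, (K−S)⁺=24.1212, hold=23.1992 ⇒ V=24.1212 exercise | (k=7,j=5): S=107.0378, (K−S)⁺=0.0000, hold=5.5233 ⇒ V=5.5233 continue | (k=7,j=6): S=146.0455, (K−S)⁺=0.0000, hold=0.0000 ⇒ V=0.0000 continue | (k=7,j=7): S=199.2687, (K−S)⁺=0.0000, hold=0.0000 ⇒ V=0.0000 continue  boundary S*=78.4488
step 6: (k=6,j=0): S=26.4398, (K−S)⁺=76.1302, hold=75.2082 ⇒ V=76.1302 exercise | (k=6,j=1): S=36.0752, (K−S)⁺=66.4948, hold=65.5728 ⇒ V=66.4948 exercise | (k=6,j=2): S=49.2221, (K−S)⁺=53.3479, hold=52.4259 ⇒ V=53.3479 exercise | (k=6,j=3): S=67.1600, (K−S)⁺=35.4100, hold=34.4880 ⇒ V=35.4100 exercise | (k=6,j=4): S=91.6351, (K−S)⁺=10.9349, hold=14.8676 ⇒ V=14.8676 continue | (k=6,j=5): S=125.0295, (K−S)⁺=0.0000, hold=2.7899 ⇒ V=2.7899 continue | (k=6,j=6): S=170.5939, (K−S)⁺=0.0000, hold=0.0000 ⇒ V=0.0000 continue  boundary S*=67.1600
step 5: (k=5,j=0): S=30.8840, (K−S)⁺=71.6860, hold=70.7640 ⇒ V=71.6860 exercise | (k=5,j=1): S=42.1390, (K−S)⁺=60.4310, hold=59.5090 ⇒ V=60.4310 exercise | (k=5,j=2): S=57.4957, (K−S)⁺=45.0743, hold=44.1523 ⇒ V=45.0743 exercise | (k=5,j=3): S=78.4488, (K−S)⁺=24.1212, hold=25.1101 ⇒ V=25.1101 continue | (k=5,j=4): S=107.0378, (K−S)⁺=0.0000, hold=8.8654 ⇒ V=8.8654 continue | (k=5,j=5): S=146.0455, (K−S)⁺=0.0000, hold=1.4092 ⇒ V=1.4092 continue  boundary S*=57.4957
step 4: (k=4,j=0): S=36.0752, (K−S)⁺=66.4948, hold=65.5728 ⇒ V=66.4948 exercise | (k=4,j=1): S=49.2221, (K−S)⁺=53.3479, hold=52.4259 ⇒ V=53.3479 exercise | (k=4,j=2): S=67.1600, (K−S)⁺=35.4100, hold=34.9685 ⇒ V=35.4100 exercise | (k=4,j=3): S=91.6351, (K−S)⁺=10.9349, hold=16.9910 ⇒ V=16.9910 continue | (k=4,j=4): S=125.0295, (K−S)⁺=0.0000, hold=5.1627 ⇒ V=5.1627 continue  boundary S*=67.1600
step 3: (k=3,j=0): S=42.1390, (K−S)⁺=60.4310, hold=59.5090 ⇒ V=60.4310 exercise | (k=3,j=1): S=57.4957, (K−S)⁺=45.0743, hold=44.1523 ⇒ V=45.0743 exercise | (k=3,j=2): S=78.4488, (K−S)⁺=24.1212, hold=26.1418 ⇒ V=26.1418 continue | (k=3,j=3): S=107.0378, (K−S)⁺=0.0000, hold=11.0909 ⇒ V=11.0909 continue  boundary S*=57.4957
step 2: (k=2,j=0): S=49.2221, (K−S)⁺=53.3479, hold=52.4259 ⇒ V=53.3479 exercise | (k=2,j=1): S=67.1600, (K−S)⁺=35.4100, hold=35.4698 ⇒ V=35.4698 continue | (k=2,j=2): S=91.6351, (K−S)⁺=10.9349, hold=18.5935 ⇒ V=18.5935 continue  boundary S*=49.2221
step 1: (k=1,j=0): S=57.4957, (K−S)⁺=45.0743, hold=44.1813 ⇒ V=45.0743 exercise | (k=1,j=1): S=78.4488, (K−S)⁺=24.1212, hold=26.9507 ⇒ V=26.9507 continue  boundary S*=57.4957
step 0: (k=0,j=0): S=67.1600, (K−S)⁺=35.4100, hold=35.8628 ⇒ V=35.8628 continue  boundary S*=-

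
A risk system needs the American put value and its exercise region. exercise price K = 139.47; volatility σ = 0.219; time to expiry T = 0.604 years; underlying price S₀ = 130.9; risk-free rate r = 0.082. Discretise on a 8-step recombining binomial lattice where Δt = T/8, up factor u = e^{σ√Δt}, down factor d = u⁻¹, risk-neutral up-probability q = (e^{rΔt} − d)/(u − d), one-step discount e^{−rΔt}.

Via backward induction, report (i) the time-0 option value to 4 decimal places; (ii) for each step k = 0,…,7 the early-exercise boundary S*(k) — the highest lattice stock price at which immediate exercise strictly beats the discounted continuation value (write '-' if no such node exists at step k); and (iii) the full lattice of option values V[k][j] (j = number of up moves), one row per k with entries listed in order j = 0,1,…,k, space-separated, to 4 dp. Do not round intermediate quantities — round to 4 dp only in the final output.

price = 11.3729
boundary = - - 116.0572 109.2794 116.0572 123.2554 116.0572 123.2554
tree:
11.3729
16.5836 7.0035
23.4128 10.8763 3.7392
30.1906 16.2959 6.3205 1.5526
36.5726 23.4128 10.3368 2.9242 0.3858
42.5818 30.1906 16.2146 5.3791 0.8375 0.0000
48.2401 36.5726 23.4128 9.5734 1.8182 0.0000 0.0000
53.5680 42.5818 30.1906 16.2146 3.9474 0.0000 0.0000 0.0000
58.5847 48.2401 36.5726 23.4128 8.5700 0.0000 0.0000 0.0000 0.0000

Δt=0.07550, u=1.06202, d=0.94160, q=0.53653, disc=e^(-rΔt)=0.99383
k=8 terminal: V=max(K-S,0) → 58.5847 48.2401 36.5726 23.4128 8.5700 0.0000 0.0000 0.0000 0.0000
k=7: j=0 S=85.9020 intr=53.5680 cont=52.7072 V=53.5680[EX]; j=1 S=96.8882 intr=42.5818 cont=41.7210 V=42.5818[EX]; j=2 S=109.2794 intr=30.1906 cont=29.3298 V=30.1906[EX]; j=3 S=123.2554 intr=16.2146 cont=15.3538 V=16.2146[EX]; j=4 S=139.0188 intr=0.4512 cont=3.9474 V=3.9474[hold]; j=5 S=156.7981 intr=0.0000 cont=0.0000 V=0.0000[hold]; j=6 S=176.8514 intr=0.0000 cont=0.0000 V=0.0000[hold]; j=7 S=199.4693 intr=0.0000 cont=0.0000 V=0.0000[hold]  S*(7)=123.2554
k=6: j=0 S=91.2299 intr=48.2401 cont=47.3793 V=48.2401[EX]; j=1 S=102.8974 intr=36.5726 cont=35.7118 V=36.5726[EX]; j=2 S=116.0572 intr=23.4128 cont=22.5520 V=23.4128[EX]; j=3 S=130.9000 intr=8.5700 cont=9.5734 V=9.5734[hold]; j=4 S=147.6411 intr=0.0000 cont=1.8182 V=1.8182[hold]; j=5 S=166.5232 intr=0.0000 cont=0.0000 V=0.0000[hold]; j=6 S=187.8202 intr=0.0000 cont=0.0000 V=0.0000[hold]  S*(6)=116.0572
k=5: j=0 S=96.8882 intr=42.5818 cont=41.7210 V=42.5818[EX]; j=1 S=109.2794 intr=30.1906 cont=29.3298 V=30.1906[EX]; j=2 S=123.2554 intr=16.2146 cont=15.8889 V=16.2146[EX]; j=3 S=139.0188 intr=0.4512 cont=5.3791 V=5.3791[hold]; j=4 S=156.7981 intr=0.0000 cont=0.8375 V=0.8375[hold]; j=5 S=176.8514 intr=0.0000 cont=0.0000 V=0.0000[hold]  S*(5)=123.2554
k=4: j=0 S=102.8974 intr=36.5726 cont=35.7118 V=36.5726[EX]; j=1 S=116.0572 intr=23.4128 cont=22.5520 V=23.4128[EX]; j=2 S=130.9000 intr=8.5700 cont=10.3368 V=10.3368[hold]; j=3 S=147.6411 intr=0.0000 cont=2.9242 V=2.9242[hold]; j=4 S=166.5232 intr=0.0000 cont=0.3858 V=0.3858[hold]  S*(4)=116.0572
k=3: j=0 S=109.2794 intr=30.1906 cont=29.3298 V=30.1906[EX]; j=1 S=123.2554 intr=16.2146 cont=16.2959 V=16.2959[hold]; j=2 S=139.0188 intr=0.4512 cont=6.3205 V=6.3205[hold]; j=3 S=156.7981 intr=0.0000 cont=1.5526 V=1.5526[hold]  S*(3)=109.2794
k=2: j=0 S=116.0572 intr=23.4128 cont=22.5954 V=23.4128[EX]; j=1 S=130.9000 intr=8.5700 cont=10.8763 V=10.8763[hold]; j=2 S=147.6411 intr=0.0000 cont=3.7392 V=3.7392[hold]  S*(2)=116.0572
k=1: j=0 S=123.2554 intr=16.2146 cont=16.5836 V=16.5836[hold]; j=1 S=139.0188 intr=0.4512 cont=7.0035 V=7.0035[hold]  S*(1)=-
k=0: j=0 S=130.9000 intr=8.5700 cont=11.3729 V=11.3729[hold]  S*(0)=-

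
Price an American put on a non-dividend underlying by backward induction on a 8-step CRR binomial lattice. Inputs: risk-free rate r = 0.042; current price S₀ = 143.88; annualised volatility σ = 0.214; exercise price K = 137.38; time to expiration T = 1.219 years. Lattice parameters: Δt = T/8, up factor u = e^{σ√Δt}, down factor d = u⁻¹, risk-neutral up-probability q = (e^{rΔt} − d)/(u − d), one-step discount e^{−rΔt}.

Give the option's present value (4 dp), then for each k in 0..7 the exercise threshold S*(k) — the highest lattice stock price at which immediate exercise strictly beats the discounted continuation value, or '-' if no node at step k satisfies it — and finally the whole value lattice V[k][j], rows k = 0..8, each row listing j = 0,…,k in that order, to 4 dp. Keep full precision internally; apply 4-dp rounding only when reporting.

params: Δt=0.15238 u=1.08712 d=0.91986 q=0.51751 e^(-rΔt)=0.99362
t_8 payoffs: 63.6289 50.2181 34.3688 15.6374 0.0000 0.0000 0.0000 0.0000 0.0000
t_7: node(7,0) S=80.1766 payoff=57.2034 vs cont=56.3270 → 57.2034 [stop]  node(7,1) S=94.7558 payoff=42.6242 vs cont=41.7479 → 42.6242 [stop]  node(7,2) S=111.9859 payoff=25.3941 vs cont=24.5177 → 25.3941 [stop]  node(7,3) S=132.3492 payoff=5.0308 vs cont=7.4967 → 7.4967 [wait]  node(7,4) S=156.4154 payoff=0.0000 vs cont=0.0000 → 0.0000 [wait]  node(7,5) S=184.8576 payoff=0.0000 vs cont=0.0000 → 0.0000 [wait]  node(7,6) S=218.4717 payoff=0.0000 vs cont=0.0000 → 0.0000 [wait]  node(7,7) S=258.1982 payoff=0.0000 vs cont=0.0000 → 0.0000 [wait]  ⇒ S*(7)=111.9859
t_6: node(6,0) S=87.1619 payoff=50.2181 vs cont=49.3417 → 50.2181 [stop]  node(6,1) S=103.0112 payoff=34.3688 vs cont=33.4924 → 34.3688 [stop]  node(6,2) S=121.7426 payoff=15.6374 vs cont=16.0291 → 16.0291 [wait]  node(6,3) S=143.8800 payoff=0.0000 vs cont=3.5940 → 3.5940 [wait]  node(6,4) S=170.0428 payoff=0.0000 vs cont=0.0000 → 0.0000 [wait]  node(6,5) S=200.9631 payoff=0.0000 vs cont=0.0000 → 0.0000 [wait]  node(6,6) S=237.5058 payoff=0.0000 vs cont=0.0000 → 0.0000 [wait]  ⇒ S*(6)=103.0112
t_5: node(5,0) S=94.7558 payoff=42.6242 vs cont=41.7479 → 42.6242 [stop]  node(5,1) S=111.9859 payoff=25.3941 vs cont=24.7191 → 25.3941 [stop]  node(5,2) S=132.3492 payoff=5.0308 vs cont=9.5326 → 9.5326 [wait]  node(5,3) S=156.4154 payoff=0.0000 vs cont=1.7230 → 1.7230 [wait]  node(5,4) S=184.8576 payoff=0.0000 vs cont=0.0000 → 0.0000 [wait]  node(5,5) S=218.4717 payoff=0.0000 vs cont=0.0000 → 0.0000 [wait]  ⇒ S*(5)=111.9859
t_4: node(4,0) S=103.0112 payoff=34.3688 vs cont=33.4924 → 34.3688 [stop]  node(4,1) S=121.7426 payoff=15.6374 vs cont=17.0759 → 17.0759 [wait]  node(4,2) S=143.8800 payoff=0.0000 vs cont=5.4560 → 5.4560 [wait]  node(4,3) S=170.0428 payoff=0.0000 vs cont=0.8260 → 0.8260 [wait]  node(4,4) S=200.9631 payoff=0.0000 vs cont=0.0000 → 0.0000 [wait]  ⇒ S*(4)=103.0112
t_3: node(3,0) S=111.9859 payoff=25.3941 vs cont=25.2574 → 25.3941 [stop]  node(3,1) S=132.3492 payoff=5.0308 vs cont=10.9919 → 10.9919 [wait]  node(3,2) S=156.4154 payoff=0.0000 vs cont=3.0404 → 3.0404 [wait]  node(3,3) S=184.8576 payoff=0.0000 vs cont=0.3960 → 0.3960 [wait]  ⇒ S*(3)=111.9859
t_2: node(2,0) S=121.7426 payoff=15.6374 vs cont=17.8263 → 17.8263 [wait]  node(2,1) S=143.8800 payoff=0.0000 vs cont=6.8330 → 6.8330 [wait]  node(2,2) S=170.0428 payoff=0.0000 vs cont=1.6612 → 1.6612 [wait]  ⇒ S*(2)=-
t_1: node(1,0) S=132.3492 payoff=5.0308 vs cont=12.0597 → 12.0597 [wait]  node(1,1) S=156.4154 payoff=0.0000 vs cont=4.1301 → 4.1301 [wait]  ⇒ S*(1)=-
t_0: node(0,0) S=143.8800 payoff=0.0000 vs cont=7.9053 → 7.9053 [wait]  ⇒ S*(0)=-

price = 7.9053
boundary = - - - 111.9859 103.0112 111.9859 103.0112 111.9859
tree:
7.9053
12.0597 4.1301
17.8263 6.8330 1.6612
25.3941 10.9919 3.0404 0.3960
34.3688 17.0759 5.4560 0.8260 0.0000
42.6242 25.3941 9.5326 1.7230 0.0000 0.0000
50.2181 34.3688 16.0291 3.5940 0.0000 0.0000 0.0000
57.2034 42.6242 25.3941 7.4967 0.0000 0.0000 0.0000 0.0000
63.6289 50.2181 34.3688 15.6374 0.0000 0.0000 0.0000 0.0000 0.0000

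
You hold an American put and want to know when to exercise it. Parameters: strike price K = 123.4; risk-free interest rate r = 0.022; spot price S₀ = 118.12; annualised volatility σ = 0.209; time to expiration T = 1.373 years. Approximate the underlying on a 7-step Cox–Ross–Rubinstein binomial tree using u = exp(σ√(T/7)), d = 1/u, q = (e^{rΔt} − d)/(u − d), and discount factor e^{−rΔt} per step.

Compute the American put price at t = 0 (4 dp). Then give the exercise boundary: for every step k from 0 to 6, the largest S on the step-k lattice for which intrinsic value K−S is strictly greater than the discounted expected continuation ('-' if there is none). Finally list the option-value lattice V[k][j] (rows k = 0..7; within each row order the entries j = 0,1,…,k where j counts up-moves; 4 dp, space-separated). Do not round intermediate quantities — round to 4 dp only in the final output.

Δt=0.19614, u=1.09698, d=0.91159, q=0.50020, disc=e^(-rΔt)=0.99569
k=7 terminal: V=max(K-S,0) → 61.6084 49.0420 33.9200 15.7227 0.0000 0.0000 0.0000 0.0000
k=6: j=0 S=67.7842 intr=55.6158 cont=55.0844 V=55.6158[EX]; j=1 S=81.5693 intr=41.8307 cont=41.2993 V=41.8307[EX]; j=2 S=98.1579 intr=25.2421 cont=24.7108 V=25.2421[EX]; j=3 S=118.1200 intr=5.2800 cont=7.8243 V=7.8243[hold]; j=4 S=142.1418 intr=0.0000 cont=0.0000 V=0.0000[hold]; j=5 S=171.0488 intr=0.0000 cont=0.0000 V=0.0000[hold]; j=6 S=205.8346 intr=0.0000 cont=0.0000 V=0.0000[hold]  S*(6)=98.1579
k=5: j=0 S=74.3580 intr=49.0420 cont=48.5107 V=49.0420[EX]; j=1 S=89.4800 intr=33.9200 cont=33.3887 V=33.9200[EX]; j=2 S=107.6773 intr=15.7227 cont=16.4585 V=16.4585[hold]; j=3 S=129.5754 intr=0.0000 cont=3.8937 V=3.8937[hold]; j=4 S=155.9268 intr=0.0000 cont=0.0000 V=0.0000[hold]; j=5 S=187.6373 intr=0.0000 cont=0.0000 V=0.0000[hold]  S*(5)=89.4800
k=4: j=0 S=81.5693 intr=41.8307 cont=41.2993 V=41.8307[EX]; j=1 S=98.1579 intr=25.2421 cont=25.0773 V=25.2421[EX]; j=2 S=118.1200 intr=5.2800 cont=10.1298 V=10.1298[hold]; j=3 S=142.1418 intr=0.0000 cont=1.9377 V=1.9377[hold]; j=4 S=171.0488 intr=0.0000 cont=0.0000 V=0.0000[hold]  S*(4)=98.1579
k=3: j=0 S=89.4800 intr=33.9200 cont=33.3887 V=33.9200[EX]; j=1 S=107.6773 intr=15.7227 cont=17.6067 V=17.6067[hold]; j=2 S=129.5754 intr=0.0000 cont=6.0061 V=6.0061[hold]; j=3 S=155.9268 intr=0.0000 cont=0.9643 V=0.9643[hold]  S*(3)=89.4800
k=2: j=0 S=98.1579 intr=25.2421 cont=25.6491 V=25.6491[hold]; j=1 S=118.1200 intr=5.2800 cont=11.7533 V=11.7533[hold]; j=2 S=142.1418 intr=0.0000 cont=3.4692 V=3.4692[hold]  S*(2)=-
k=1: j=0 S=107.6773 intr=15.7227 cont=18.6179 V=18.6179[hold]; j=1 S=129.5754 intr=0.0000 cont=7.5768 V=7.5768[hold]  S*(1)=-
k=0: j=0 S=118.1200 intr=5.2800 cont=13.0387 V=13.0387[hold]  S*(0)=-

price = 13.0387
boundary = - - - 89.4800 98.1579 89.4800 98.1579
tree:
13.0387
18.6179 7.5768
25.6491 11.7533 3.4692
33.9200 17.6067 6.0061 0.9643
41.8307 25.2421 10.1298 1.9377 0.0000
49.0420 33.9200 16.4585 3.8937 0.0000 0.0000
55.6158 41.8307 25.2421 7.8243 0.0000 0.0000 0.0000
61.6084 49.0420 33.9200 15.7227 0.0000 0.0000 0.0000 0.0000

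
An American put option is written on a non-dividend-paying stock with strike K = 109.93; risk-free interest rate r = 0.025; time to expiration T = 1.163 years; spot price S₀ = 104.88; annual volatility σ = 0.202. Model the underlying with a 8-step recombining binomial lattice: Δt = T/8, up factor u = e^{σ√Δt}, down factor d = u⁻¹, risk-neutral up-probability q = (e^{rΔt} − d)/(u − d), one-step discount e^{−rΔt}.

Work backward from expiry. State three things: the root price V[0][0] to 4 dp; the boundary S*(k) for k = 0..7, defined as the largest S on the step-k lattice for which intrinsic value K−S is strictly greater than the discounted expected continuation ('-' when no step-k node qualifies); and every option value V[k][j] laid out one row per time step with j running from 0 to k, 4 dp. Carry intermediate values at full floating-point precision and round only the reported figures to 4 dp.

price = 10.8039
boundary = - - - 83.2427 77.0722 83.2427 89.9073 97.1055
tree:
10.8039
15.0907 6.6694
20.4210 9.9616 3.4825
26.6873 14.4107 5.6614 1.3664
32.8578 20.0640 8.9594 2.4614 0.3003
38.5710 26.6873 13.7003 4.3653 0.6082 0.0000
43.8607 32.8578 20.0227 7.5864 1.2316 0.0000 0.0000
48.7582 38.5710 26.6873 12.8245 2.4939 0.0000 0.0000 0.0000
53.2927 43.8607 32.8578 20.0227 5.0500 0.0000 0.0000 0.0000 0.0000

params: Δt=0.14538 u=1.08006 d=0.92587 q=0.50437 e^(-rΔt)=0.99637
t_8 payoffs: 53.2927 43.8607 32.8578 20.0227 5.0500 0.0000 0.0000 0.0000 0.0000
t_7: node(7,0) S=61.1718 payoff=48.7582 vs cont=48.3594 → 48.7582 [stop]  node(7,1) S=71.3590 payoff=38.5710 vs cont=38.1722 → 38.5710 [stop]  node(7,2) S=83.2427 payoff=26.6873 vs cont=26.2885 → 26.6873 [stop]  node(7,3) S=97.1055 payoff=12.8245 vs cont=12.4257 → 12.8245 [stop]  node(7,4) S=113.2769 payoff=0.0000 vs cont=2.4939 → 2.4939 [wait]  node(7,5) S=132.1415 payoff=0.0000 vs cont=0.0000 → 0.0000 [wait]  node(7,6) S=154.1476 payoff=0.0000 vs cont=0.0000 → 0.0000 [wait]  node(7,7) S=179.8185 payoff=0.0000 vs cont=0.0000 → 0.0000 [wait]  ⇒ S*(7)=97.1055
t_6: node(6,0) S=66.0693 payoff=43.8607 vs cont=43.4619 → 43.8607 [stop]  node(6,1) S=77.0722 payoff=32.8578 vs cont=32.4590 → 32.8578 [stop]  node(6,2) S=89.9073 payoff=20.0227 vs cont=19.6239 → 20.0227 [stop]  node(6,3) S=104.8800 payoff=5.0500 vs cont=7.5864 → 7.5864 [wait]  node(6,4) S=122.3461 payoff=0.0000 vs cont=1.2316 → 1.2316 [wait]  node(6,5) S=142.7210 payoff=0.0000 vs cont=0.0000 → 0.0000 [wait]  node(6,6) S=166.4890 payoff=0.0000 vs cont=0.0000 → 0.0000 [wait]  ⇒ S*(6)=89.9073
t_5: node(5,0) S=71.3590 payoff=38.5710 vs cont=38.1722 → 38.5710 [stop]  node(5,1) S=83.2427 payoff=26.6873 vs cont=26.2885 → 26.6873 [stop]  node(5,2) S=97.1055 payoff=12.8245 vs cont=13.7003 → 13.7003 [wait]  node(5,3) S=113.2769 payoff=0.0000 vs cont=4.3653 → 4.3653 [wait]  node(5,4) S=132.1415 payoff=0.0000 vs cont=0.6082 → 0.6082 [wait]  node(5,5) S=154.1476 payoff=0.0000 vs cont=0.0000 → 0.0000 [wait]  ⇒ S*(5)=83.2427
t_4: node(4,0) S=77.0722 payoff=32.8578 vs cont=32.4590 → 32.8578 [stop]  node(4,1) S=89.9073 payoff=20.0227 vs cont=20.0640 → 20.0640 [wait]  node(4,2) S=104.8800 payoff=5.0500 vs cont=8.9594 → 8.9594 [wait]  node(4,3) S=122.3461 payoff=0.0000 vs cont=2.4614 → 2.4614 [wait]  node(4,4) S=142.7210 payoff=0.0000 vs cont=0.3003 → 0.3003 [wait]  ⇒ S*(4)=77.0722
t_3: node(3,0) S=83.2427 payoff=26.6873 vs cont=26.3093 → 26.6873 [stop]  node(3,1) S=97.1055 payoff=12.8245 vs cont=14.4107 → 14.4107 [wait]  node(3,2) S=113.2769 payoff=0.0000 vs cont=5.6614 → 5.6614 [wait]  node(3,3) S=132.1415 payoff=0.0000 vs cont=1.3664 → 1.3664 [wait]  ⇒ S*(3)=83.2427
t_2: node(2,0) S=89.9073 payoff=20.0227 vs cont=20.4210 → 20.4210 [wait]  node(2,1) S=104.8800 payoff=5.0500 vs cont=9.9616 → 9.9616 [wait]  node(2,2) S=122.3461 payoff=0.0000 vs cont=3.4825 → 3.4825 [wait]  ⇒ S*(2)=-
t_1: node(1,0) S=97.1055 payoff=12.8245 vs cont=15.0907 → 15.0907 [wait]  node(1,1) S=113.2769 payoff=0.0000 vs cont=6.6694 → 6.6694 [wait]  ⇒ S*(1)=-
t_0: node(0,0) S=104.8800 payoff=5.0500 vs cont=10.8039 → 10.8039 [wait]  ⇒ S*(0)=-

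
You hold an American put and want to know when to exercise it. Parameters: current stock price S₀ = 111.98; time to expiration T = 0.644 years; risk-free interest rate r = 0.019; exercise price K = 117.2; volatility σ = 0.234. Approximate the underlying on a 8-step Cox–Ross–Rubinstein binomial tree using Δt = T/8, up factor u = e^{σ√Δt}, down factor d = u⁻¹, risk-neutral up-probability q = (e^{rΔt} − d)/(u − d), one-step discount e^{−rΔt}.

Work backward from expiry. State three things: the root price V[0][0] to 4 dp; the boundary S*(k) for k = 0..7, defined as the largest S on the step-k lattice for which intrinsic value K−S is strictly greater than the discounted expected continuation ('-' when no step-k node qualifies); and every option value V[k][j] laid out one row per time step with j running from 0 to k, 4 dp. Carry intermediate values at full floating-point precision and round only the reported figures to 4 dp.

price = 10.9496
boundary = - - - 91.7571 85.8630 91.7571 98.0558 104.7869
tree:
10.9496
14.9818 6.8687
19.8660 10.0438 3.6497
25.4429 14.2362 5.7965 1.4702
31.3370 19.4482 8.9614 2.5845 0.3376
36.8524 25.4429 13.3908 4.4690 0.6695 0.0000
42.0136 31.3370 19.1442 7.5608 1.3275 0.0000 0.0000
46.8433 36.8524 25.4429 12.4131 2.6325 0.0000 0.0000 0.0000
51.3627 42.0136 31.3370 19.1442 5.2200 0.0000 0.0000 0.0000 0.0000

params: Δt=0.08050 u=1.06865 d=0.93576 q=0.49493 e^(-rΔt)=0.99847
t_8 payoffs: 51.3627 42.0136 31.3370 19.1442 5.2200 0.0000 0.0000 0.0000 0.0000
t_7: node(7,0) S=70.3567 payoff=46.8433 vs cont=46.6642 → 46.8433 [stop]  node(7,1) S=80.3476 payoff=36.8524 vs cont=36.6733 → 36.8524 [stop]  node(7,2) S=91.7571 payoff=25.4429 vs cont=25.2638 → 25.4429 [stop]  node(7,3) S=104.7869 payoff=12.4131 vs cont=12.2340 → 12.4131 [stop]  node(7,4) S=119.6669 payoff=0.0000 vs cont=2.6325 → 2.6325 [wait]  node(7,5) S=136.6599 payoff=0.0000 vs cont=0.0000 → 0.0000 [wait]  node(7,6) S=156.0660 payoff=0.0000 vs cont=0.0000 → 0.0000 [wait]  node(7,7) S=178.2277 payoff=0.0000 vs cont=0.0000 → 0.0000 [wait]  ⇒ S*(7)=104.7869
t_6: node(6,0) S=75.1864 payoff=42.0136 vs cont=41.8345 → 42.0136 [stop]  node(6,1) S=85.8630 payoff=31.3370 vs cont=31.1578 → 31.3370 [stop]  node(6,2) S=98.0558 payoff=19.1442 vs cont=18.9651 → 19.1442 [stop]  node(6,3) S=111.9800 payoff=5.2200 vs cont=7.5608 → 7.5608 [wait]  node(6,4) S=127.8815 payoff=0.0000 vs cont=1.3275 → 1.3275 [wait]  node(6,5) S=146.0410 payoff=0.0000 vs cont=0.0000 → 0.0000 [wait]  node(6,6) S=166.7792 payoff=0.0000 vs cont=0.0000 → 0.0000 [wait]  ⇒ S*(6)=98.0558
t_5: node(5,0) S=80.3476 payoff=36.8524 vs cont=36.6733 → 36.8524 [stop]  node(5,1) S=91.7571 payoff=25.4429 vs cont=25.2638 → 25.4429 [stop]  node(5,2) S=104.7869 payoff=12.4131 vs cont=13.3908 → 13.3908 [wait]  node(5,3) S=119.6669 payoff=0.0000 vs cont=4.4690 → 4.4690 [wait]  node(5,4) S=136.6599 payoff=0.0000 vs cont=0.6695 → 0.6695 [wait]  node(5,5) S=156.0660 payoff=0.0000 vs cont=0.0000 → 0.0000 [wait]  ⇒ S*(5)=91.7571
t_4: node(4,0) S=85.8630 payoff=31.3370 vs cont=31.1578 → 31.3370 [stop]  node(4,1) S=98.0558 payoff=19.1442 vs cont=19.4482 → 19.4482 [wait]  node(4,2) S=111.9800 payoff=5.2200 vs cont=8.9614 → 8.9614 [wait]  node(4,3) S=127.8815 payoff=0.0000 vs cont=2.5845 → 2.5845 [wait]  node(4,4) S=146.0410 payoff=0.0000 vs cont=0.3376 → 0.3376 [wait]  ⇒ S*(4)=85.8630
t_3: node(3,0) S=91.7571 payoff=25.4429 vs cont=25.4140 → 25.4429 [stop]  node(3,1) S=104.7869 payoff=12.4131 vs cont=14.2362 → 14.2362 [wait]  node(3,2) S=119.6669 payoff=0.0000 vs cont=5.7965 → 5.7965 [wait]  node(3,3) S=136.6599 payoff=0.0000 vs cont=1.4702 → 1.4702 [wait]  ⇒ S*(3)=91.7571
t_2: node(2,0) S=98.0558 payoff=19.1442 vs cont=19.8660 → 19.8660 [wait]  node(2,1) S=111.9800 payoff=5.2200 vs cont=10.0438 → 10.0438 [wait]  node(2,2) S=127.8815 payoff=0.0000 vs cont=3.6497 → 3.6497 [wait]  ⇒ S*(2)=-
t_1: node(1,0) S=104.7869 payoff=12.4131 vs cont=14.9818 → 14.9818 [wait]  node(1,1) S=119.6669 payoff=0.0000 vs cont=6.8687 → 6.8687 [wait]  ⇒ S*(1)=-
t_0: node(0,0) S=111.9800 payoff=5.2200 vs cont=10.9496 → 10.9496 [wait]  ⇒ S*(0)=-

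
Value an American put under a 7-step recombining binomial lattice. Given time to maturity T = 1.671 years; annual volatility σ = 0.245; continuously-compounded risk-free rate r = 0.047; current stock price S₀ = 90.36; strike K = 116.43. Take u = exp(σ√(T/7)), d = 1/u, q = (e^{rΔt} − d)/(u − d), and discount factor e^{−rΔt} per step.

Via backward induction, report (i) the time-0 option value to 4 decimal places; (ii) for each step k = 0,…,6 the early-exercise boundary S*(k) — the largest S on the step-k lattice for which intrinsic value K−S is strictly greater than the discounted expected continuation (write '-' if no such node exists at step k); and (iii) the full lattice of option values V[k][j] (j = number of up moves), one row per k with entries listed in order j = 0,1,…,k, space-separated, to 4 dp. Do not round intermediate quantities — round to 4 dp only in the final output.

Δt=0.23871, u=1.12716, d=0.88718, q=0.51713, disc=e^(-rΔt)=0.98884
k=7 terminal: V=max(K-S,0) → 77.3395 66.7657 53.3318 36.2641 14.5796 0.0000 0.0000 0.0000
k=6: j=0 S=44.0614 intr=72.3686 cont=71.0696 V=72.3686[EX]; j=1 S=55.9797 intr=60.4503 cont=59.1513 V=60.4503[EX]; j=2 S=71.1219 intr=45.3081 cont=44.0091 V=45.3081[EX]; j=3 S=90.3600 intr=26.0700 cont=24.7710 V=26.0700[EX]; j=4 S=114.8019 intr=1.6281 cont=6.9616 V=6.9616[hold]; j=5 S=145.8551 intr=0.0000 cont=0.0000 V=0.0000[hold]; j=6 S=185.3081 intr=0.0000 cont=0.0000 V=0.0000[hold]  S*(6)=90.3600
k=5: j=0 S=49.6643 intr=66.7657 cont=65.4667 V=66.7657[EX]; j=1 S=63.0982 intr=53.3318 cont=52.0328 V=53.3318[EX]; j=2 S=80.1659 intr=36.2641 cont=34.9651 V=36.2641[EX]; j=3 S=101.8504 intr=14.5796 cont=16.0079 V=16.0079[hold]; j=4 S=129.4003 intr=0.0000 cont=3.3241 V=3.3241[hold]; j=5 S=164.4024 intr=0.0000 cont=0.0000 V=0.0000[hold]  S*(5)=80.1659
k=4: j=0 S=55.9797 intr=60.4503 cont=59.1513 V=60.4503[EX]; j=1 S=71.1219 intr=45.3081 cont=44.0091 V=45.3081[EX]; j=2 S=90.3600 intr=26.0700 cont=25.5014 V=26.0700[EX]; j=3 S=114.8019 intr=1.6281 cont=9.3434 V=9.3434[hold]; j=4 S=145.8551 intr=0.0000 cont=1.5872 V=1.5872[hold]  S*(4)=90.3600
k=3: j=0 S=63.0982 intr=53.3318 cont=52.0328 V=53.3318[EX]; j=1 S=80.1659 intr=36.2641 cont=34.9651 V=36.2641[EX]; j=2 S=101.8504 intr=14.5796 cont=17.2259 V=17.2259[hold]; j=3 S=129.4003 intr=0.0000 cont=5.2730 V=5.2730[hold]  S*(3)=80.1659
k=2: j=0 S=71.1219 intr=45.3081 cont=44.0091 V=45.3081[EX]; j=1 S=90.3600 intr=26.0700 cont=26.1242 V=26.1242[hold]; j=2 S=114.8019 intr=1.6281 cont=10.9215 V=10.9215[hold]  S*(2)=71.1219
k=1: j=0 S=80.1659 intr=36.2641 cont=34.9928 V=36.2641[EX]; j=1 S=101.8504 intr=14.5796 cont=18.0587 V=18.0587[hold]  S*(1)=80.1659
k=0: j=0 S=90.3600 intr=26.0700 cont=26.5501 V=26.5501[hold]  S*(0)=-

price = 26.5501
boundary = - 80.1659 71.1219 80.1659 90.3600 80.1659 90.3600
tree:
26.5501
36.2641 18.0587
45.3081 26.1242 10.9215
53.3318 36.2641 17.2259 5.2730
60.4503 45.3081 26.0700 9.3434 1.5872
66.7657 53.3318 36.2641 16.0079 3.3241 0.0000
72.3686 60.4503 45.3081 26.0700 6.9616 0.0000 0.0000
77.3395 66.7657 53.3318 36.2641 14.5796 0.0000 0.0000 0.0000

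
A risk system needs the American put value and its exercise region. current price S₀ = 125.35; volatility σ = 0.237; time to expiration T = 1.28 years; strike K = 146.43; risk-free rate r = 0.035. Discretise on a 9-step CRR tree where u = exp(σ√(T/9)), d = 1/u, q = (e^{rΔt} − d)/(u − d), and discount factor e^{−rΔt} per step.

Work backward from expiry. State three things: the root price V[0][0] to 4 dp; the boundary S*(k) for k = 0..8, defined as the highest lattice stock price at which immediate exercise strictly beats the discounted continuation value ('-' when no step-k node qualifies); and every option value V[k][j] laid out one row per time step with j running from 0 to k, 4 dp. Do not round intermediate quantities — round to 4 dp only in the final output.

price = 24.5580
boundary = - - 104.8314 95.8683 104.8314 114.6325 104.8314 114.6325 125.3500
tree:
24.5580
32.4293 17.1019
41.5986 23.7813 10.7379
50.5617 32.0180 15.9602 5.7363
58.7585 41.5986 22.9637 9.2680 2.3387
66.2545 50.5617 31.7975 14.5506 4.1928 0.5485
73.1095 58.7585 41.5986 22.0267 7.3822 1.1148 0.0000
79.3784 66.2545 50.5617 31.7975 12.6879 2.2658 0.0000 0.0000
85.1114 73.1095 58.7585 41.5986 21.0800 4.6053 0.0000 0.0000 0.0000
90.3542 79.3784 66.2545 50.5617 31.7975 9.3605 0.0000 0.0000 0.0000 0.0000

params: Δt=0.14222 u=1.09349 d=0.91450 q=0.50555 e^(-rΔt)=0.99503
t_9 payoffs: 90.3542 79.3784 66.2545 50.5617 31.7975 9.3605 0.0000 0.0000 0.0000 0.0000
t_8: node(8,0) S=61.3186 payoff=85.1114 vs cont=84.3843 → 85.1114 [stop]  node(8,1) S=73.3205 payoff=73.1095 vs cont=72.3824 → 73.1095 [stop]  node(8,2) S=87.6715 payoff=58.7585 vs cont=58.0314 → 58.7585 [stop]  node(8,3) S=104.8314 payoff=41.5986 vs cont=40.8715 → 41.5986 [stop]  node(8,4) S=125.3500 payoff=21.0800 vs cont=20.3529 → 21.0800 [stop]  node(8,5) S=149.8847 payoff=0.0000 vs cont=4.6053 → 4.6053 [wait]  node(8,6) S=179.2216 payoff=0.0000 vs cont=0.0000 → 0.0000 [wait]  node(8,7) S=214.3006 payoff=0.0000 vs cont=0.0000 → 0.0000 [wait]  node(8,8) S=256.2456 payoff=0.0000 vs cont=0.0000 → 0.0000 [wait]  ⇒ S*(8)=125.3500
t_7: node(7,0) S=67.0516 payoff=79.3784 vs cont=78.6514 → 79.3784 [stop]  node(7,1) S=80.1755 payoff=66.2545 vs cont=65.5274 → 66.2545 [stop]  node(7,2) S=95.8683 payoff=50.5617 vs cont=49.8347 → 50.5617 [stop]  node(7,3) S=114.6325 payoff=31.7975 vs cont=31.0704 → 31.7975 [stop]  node(7,4) S=137.0695 payoff=9.3605 vs cont=12.6879 → 12.6879 [wait]  node(7,5) S=163.8981 payoff=0.0000 vs cont=2.2658 → 2.2658 [wait]  node(7,6) S=195.9778 payoff=0.0000 vs cont=0.0000 → 0.0000 [wait]  node(7,7) S=234.3365 payoff=0.0000 vs cont=0.0000 → 0.0000 [wait]  ⇒ S*(7)=114.6325
t_6: node(6,0) S=73.3205 payoff=73.1095 vs cont=72.3824 → 73.1095 [stop]  node(6,1) S=87.6715 payoff=58.7585 vs cont=58.0314 → 58.7585 [stop]  node(6,2) S=104.8314 payoff=41.5986 vs cont=40.8715 → 41.5986 [stop]  node(6,3) S=125.3500 payoff=21.0800 vs cont=22.0267 → 22.0267 [wait]  node(6,4) S=149.8847 payoff=0.0000 vs cont=7.3822 → 7.3822 [wait]  node(6,5) S=179.2216 payoff=0.0000 vs cont=1.1148 → 1.1148 [wait]  node(6,6) S=214.3006 payoff=0.0000 vs cont=0.0000 → 0.0000 [wait]  ⇒ S*(6)=104.8314
t_5: node(5,0) S=80.1755 payoff=66.2545 vs cont=65.5274 → 66.2545 [stop]  node(5,1) S=95.8683 payoff=50.5617 vs cont=49.8347 → 50.5617 [stop]  node(5,2) S=114.6325 payoff=31.7975 vs cont=31.5466 → 31.7975 [stop]  node(5,3) S=137.0695 payoff=9.3605 vs cont=14.5506 → 14.5506 [wait]  node(5,4) S=163.8981 payoff=0.0000 vs cont=4.1928 → 4.1928 [wait]  node(5,5) S=195.9778 payoff=0.0000 vs cont=0.5485 → 0.5485 [wait]  ⇒ S*(5)=114.6325
t_4: node(4,0) S=87.6715 payoff=58.7585 vs cont=58.0314 → 58.7585 [stop]  node(4,1) S=104.8314 payoff=41.5986 vs cont=40.8715 → 41.5986 [stop]  node(4,2) S=125.3500 payoff=21.0800 vs cont=22.9637 → 22.9637 [wait]  node(4,3) S=149.8847 payoff=0.0000 vs cont=9.2680 → 9.2680 [wait]  node(4,4) S=179.2216 payoff=0.0000 vs cont=2.3387 → 2.3387 [wait]  ⇒ S*(4)=104.8314
t_3: node(3,0) S=95.8683 payoff=50.5617 vs cont=49.8347 → 50.5617 [stop]  node(3,1) S=114.6325 payoff=31.7975 vs cont=32.0180 → 32.0180 [wait]  node(3,2) S=137.0695 payoff=9.3605 vs cont=15.9602 → 15.9602 [wait]  node(3,3) S=163.8981 payoff=0.0000 vs cont=5.7363 → 5.7363 [wait]  ⇒ S*(3)=95.8683
t_2: node(2,0) S=104.8314 payoff=41.5986 vs cont=40.9825 → 41.5986 [stop]  node(2,1) S=125.3500 payoff=21.0800 vs cont=23.7813 → 23.7813 [wait]  node(2,2) S=149.8847 payoff=0.0000 vs cont=10.7379 → 10.7379 [wait]  ⇒ S*(2)=104.8314
t_1: node(1,0) S=114.6325 payoff=31.7975 vs cont=32.4293 → 32.4293 [wait]  node(1,1) S=137.0695 payoff=9.3605 vs cont=17.1019 → 17.1019 [wait]  ⇒ S*(1)=-
t_0: node(0,0) S=125.3500 payoff=21.0800 vs cont=24.5580 → 24.5580 [wait]  ⇒ S*(0)=-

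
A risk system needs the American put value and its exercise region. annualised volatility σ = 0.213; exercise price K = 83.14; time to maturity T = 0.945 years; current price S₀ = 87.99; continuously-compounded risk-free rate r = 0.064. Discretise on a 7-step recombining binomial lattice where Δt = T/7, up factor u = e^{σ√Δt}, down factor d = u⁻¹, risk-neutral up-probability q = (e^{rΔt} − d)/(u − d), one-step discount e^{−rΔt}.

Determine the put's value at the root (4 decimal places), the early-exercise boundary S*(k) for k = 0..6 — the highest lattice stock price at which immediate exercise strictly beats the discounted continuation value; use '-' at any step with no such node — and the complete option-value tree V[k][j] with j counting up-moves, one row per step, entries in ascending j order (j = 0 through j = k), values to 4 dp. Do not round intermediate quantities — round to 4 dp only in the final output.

price = 3.4171
boundary = - - - 69.5774 64.3398 69.5774 75.2413
tree:
3.4171
5.5955 1.5853
8.8799 2.8410 0.5232
13.5626 4.9672 1.0452 0.0795
18.8002 8.4024 2.0717 0.1728 0.0000
23.6435 13.5626 4.0684 0.3756 0.0000 0.0000
28.1222 18.8002 7.8987 0.8162 0.0000 0.0000 0.0000
32.2638 23.6435 13.5626 1.7736 0.0000 0.0000 0.0000 0.0000

Δt=0.13500, u=1.08141, d=0.92472, q=0.53583, disc=e^(-rΔt)=0.99140
k=7 terminal: V=max(K-S,0) → 32.2638 23.6435 13.5626 1.7736 0.0000 0.0000 0.0000 0.0000
k=6: j=0 S=55.0178 intr=28.1222 cont=27.4070 V=28.1222[EX]; j=1 S=64.3398 intr=18.8002 cont=18.0850 V=18.8002[EX]; j=2 S=75.2413 intr=7.8987 cont=7.1834 V=7.8987[EX]; j=3 S=87.9900 intr=0.0000 cont=0.8162 V=0.8162[hold]; j=4 S=102.8988 intr=0.0000 cont=0.0000 V=0.0000[hold]; j=5 S=120.3336 intr=0.0000 cont=0.0000 V=0.0000[hold]; j=6 S=140.7226 intr=0.0000 cont=0.0000 V=0.0000[hold]  S*(6)=75.2413
k=5: j=0 S=59.4965 intr=23.6435 cont=22.9283 V=23.6435[EX]; j=1 S=69.5774 intr=13.5626 cont=12.8474 V=13.5626[EX]; j=2 S=81.3664 intr=1.7736 cont=4.0684 V=4.0684[hold]; j=3 S=95.1528 intr=0.0000 cont=0.3756 V=0.3756[hold]; j=4 S=111.2752 intr=0.0000 cont=0.0000 V=0.0000[hold]; j=5 S=130.1294 intr=0.0000 cont=0.0000 V=0.0000[hold]  S*(5)=69.5774
k=4: j=0 S=64.3398 intr=18.8002 cont=18.0850 V=18.8002[EX]; j=1 S=75.2413 intr=7.8987 cont=8.4024 V=8.4024[hold]; j=2 S=87.9900 intr=0.0000 cont=2.0717 V=2.0717[hold]; j=3 S=102.8988 intr=0.0000 cont=0.1728 V=0.1728[hold]; j=4 S=120.3336 intr=0.0000 cont=0.0000 V=0.0000[hold]  S*(4)=64.3398
k=3: j=0 S=69.5774 intr=13.5626 cont=13.1150 V=13.5626[EX]; j=1 S=81.3664 intr=1.7736 cont=4.9672 V=4.9672[hold]; j=2 S=95.1528 intr=0.0000 cont=1.0452 V=1.0452[hold]; j=3 S=111.2752 intr=0.0000 cont=0.0795 V=0.0795[hold]  S*(3)=69.5774
k=2: j=0 S=75.2413 intr=7.8987 cont=8.8799 V=8.8799[hold]; j=1 S=87.9900 intr=0.0000 cont=2.8410 V=2.8410[hold]; j=2 S=102.8988 intr=0.0000 cont=0.5232 V=0.5232[hold]  S*(2)=-
k=1: j=0 S=81.3664 intr=1.7736 cont=5.5955 V=5.5955[hold]; j=1 S=95.1528 intr=0.0000 cont=1.5853 V=1.5853[hold]  S*(1)=-
k=0: j=0 S=87.9900 intr=0.0000 cont=3.4171 V=3.4171[hold]  S*(0)=-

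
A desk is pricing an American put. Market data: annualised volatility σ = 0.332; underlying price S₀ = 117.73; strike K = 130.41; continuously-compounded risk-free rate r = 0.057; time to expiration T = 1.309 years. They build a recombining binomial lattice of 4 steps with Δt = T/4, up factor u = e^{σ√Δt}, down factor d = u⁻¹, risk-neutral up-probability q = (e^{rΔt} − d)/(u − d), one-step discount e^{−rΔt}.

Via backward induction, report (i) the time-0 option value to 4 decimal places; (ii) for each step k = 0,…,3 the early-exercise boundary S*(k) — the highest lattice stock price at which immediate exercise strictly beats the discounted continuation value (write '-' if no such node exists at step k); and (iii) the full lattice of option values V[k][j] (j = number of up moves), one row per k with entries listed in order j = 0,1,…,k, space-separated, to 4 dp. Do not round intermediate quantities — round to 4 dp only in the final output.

Δt=0.32725  u=1.20916  d=0.82702  q=0.50193  discount=0.98152
step 4 (expiry): payoffs max(K−S,0) = 75.3347 49.8866 12.6800 0.0000 0.0000
step 3: (k=3,j=0): S=66.5947, (K−S)⁺=63.8153, hold=61.4053 ⇒ V=63.8153 exercise | (k=3,j=1): S=97.3654, (K−S)⁺=33.0446, hold=30.6346 ⇒ V=33.0446 exercise | (k=3,j=2): S=142.3540, (K−S)⁺=0.0000, hold=6.1988 ⇒ V=6.1988 continue | (k=3,j=3): S=208.1301, (K−S)⁺=0.0000, hold=0.0000 ⇒ V=0.0000 continue  boundary S*=97.3654
step 2: (k=2,j=0): S=80.5234, (K−S)⁺=49.8866, hold=47.4766 ⇒ V=49.8866 exercise | (k=2,j=1): S=117.7300, (K−S)⁺=12.6800, hold=19.2082 ⇒ V=19.2082 continue | (k=2,j=2): S=172.1283, (K−S)⁺=0.0000, hold=3.0304 ⇒ V=3.0304 continue  boundary S*=80.5234
step 1: (k=1,j=0): S=97.3654, (K−S)⁺=33.0446, hold=33.8507 ⇒ V=33.8507 continue | (k=1,j=1): S=142.3540, (K−S)⁺=0.0000, hold=10.8831 ⇒ V=10.8831 continue  boundary S*=-
step 0: (k=0,j=0): S=117.7300, (K−S)⁺=12.6800, hold=21.9100 ⇒ V=21.9100 continue  boundary S*=-

price = 21.9100
boundary = - - 80.5234 97.3654
tree:
21.9100
33.8507 10.8831
49.8866 19.2082 3.0304
63.8153 33.0446 6.1988 0.0000
75.3347 49.8866 12.6800 0.0000 0.0000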